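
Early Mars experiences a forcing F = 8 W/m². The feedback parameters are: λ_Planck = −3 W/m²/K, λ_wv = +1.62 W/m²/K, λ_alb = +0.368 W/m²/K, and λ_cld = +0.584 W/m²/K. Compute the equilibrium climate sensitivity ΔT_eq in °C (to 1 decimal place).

Net feedback parameter λ = (−3) + (+1.62) + (+0.368) + (+0.584) = -0.428 W/m²/K.
ΔT = −F/λ = −8/(-0.428) = 18.7 °C.

18.7 °C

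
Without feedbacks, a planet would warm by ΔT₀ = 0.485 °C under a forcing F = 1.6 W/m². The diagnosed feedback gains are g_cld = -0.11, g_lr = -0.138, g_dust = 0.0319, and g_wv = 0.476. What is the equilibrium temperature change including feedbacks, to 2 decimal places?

Total gain g = -0.11 − 0.138 + 0.0319 + 0.476 = 0.2599.
Amplification A = 1/(1 − 0.2599) = 1.351.
ΔT = 0.485 × 1.351 = 0.66 °C.

0.66 °C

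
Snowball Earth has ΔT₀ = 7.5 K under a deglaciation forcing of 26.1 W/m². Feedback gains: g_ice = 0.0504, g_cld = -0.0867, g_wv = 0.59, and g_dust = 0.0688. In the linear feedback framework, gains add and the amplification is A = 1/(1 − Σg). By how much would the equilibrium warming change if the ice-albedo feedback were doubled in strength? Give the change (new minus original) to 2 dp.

3.06 K

Original: g = 0.6225, ΔT = 7.5/(1−0.6225) = 19.8675 K.
With doubled ice-albedo: g' = 0.6729, ΔT' = 7.5/(1−0.6729) = 22.9288 K.
Change = 22.9288 − 19.8675 = 3.06 K.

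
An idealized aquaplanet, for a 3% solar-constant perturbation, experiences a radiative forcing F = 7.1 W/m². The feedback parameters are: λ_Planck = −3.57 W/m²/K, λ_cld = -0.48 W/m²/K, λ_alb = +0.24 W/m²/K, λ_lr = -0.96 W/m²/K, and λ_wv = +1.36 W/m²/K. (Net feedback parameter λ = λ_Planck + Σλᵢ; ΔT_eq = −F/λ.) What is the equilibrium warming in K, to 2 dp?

2.08 K

Net feedback parameter λ = (−3.57) + (-0.48) + (+0.24) + (-0.96) + (+1.36) = -3.41 W/m²/K.
ΔT = −F/λ = −7.1/(-3.41) = 2.08 K.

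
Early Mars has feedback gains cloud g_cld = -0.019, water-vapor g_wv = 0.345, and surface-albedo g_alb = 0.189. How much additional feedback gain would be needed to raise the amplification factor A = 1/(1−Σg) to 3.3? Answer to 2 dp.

0.18

Current total gain = 0.515.
Target gain for A = 3.3: g* = 1 − 1/3.3 = 0.697.
Additional gain needed = 0.697 − 0.515 = 0.18.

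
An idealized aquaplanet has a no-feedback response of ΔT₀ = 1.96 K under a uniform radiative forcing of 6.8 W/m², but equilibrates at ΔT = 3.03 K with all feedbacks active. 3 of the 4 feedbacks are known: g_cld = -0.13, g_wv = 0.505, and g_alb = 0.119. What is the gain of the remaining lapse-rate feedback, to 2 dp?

-0.14

Amplification A = ΔT/ΔT₀ = 3.03/1.96 = 1.546.
Total gain g = 1 − 1/A = 1 − 1/1.546 = 0.3532.
Known gains sum to -0.13 + 0.505 + 0.119 = 0.494.
g_lr = 0.3532 − 0.494 = -0.14.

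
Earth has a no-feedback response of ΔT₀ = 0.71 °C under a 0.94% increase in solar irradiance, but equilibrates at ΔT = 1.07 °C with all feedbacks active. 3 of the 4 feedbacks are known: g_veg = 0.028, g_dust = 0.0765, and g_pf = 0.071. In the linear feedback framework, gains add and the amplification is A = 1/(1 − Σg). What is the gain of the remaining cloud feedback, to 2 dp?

Amplification A = ΔT/ΔT₀ = 1.07/0.71 = 1.507.
Total gain g = 1 − 1/A = 1 − 1/1.507 = 0.3364.
Known gains sum to 0.028 + 0.0765 + 0.071 = 0.1755.
g_cld = 0.3364 − 0.1755 = 0.16.

0.16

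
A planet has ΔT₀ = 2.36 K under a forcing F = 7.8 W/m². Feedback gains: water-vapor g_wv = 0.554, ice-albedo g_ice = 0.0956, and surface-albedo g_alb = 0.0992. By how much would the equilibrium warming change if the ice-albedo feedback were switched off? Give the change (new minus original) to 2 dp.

-2.59 K

Original: g = 0.7488, ΔT = 2.36/(1−0.7488) = 9.3949 K.
Without ice-albedo: g' = 0.6532, ΔT' = 2.36/(1−0.6532) = 6.8051 K.
Change = 6.8051 − 9.3949 = -2.59 K.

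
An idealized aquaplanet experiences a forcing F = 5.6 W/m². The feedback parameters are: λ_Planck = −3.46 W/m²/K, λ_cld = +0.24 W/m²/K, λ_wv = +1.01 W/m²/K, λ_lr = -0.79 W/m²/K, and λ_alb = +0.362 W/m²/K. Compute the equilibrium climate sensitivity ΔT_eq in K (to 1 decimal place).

Net feedback parameter λ = (−3.46) + (+0.24) + (+1.01) + (-0.79) + (+0.362) = -2.638 W/m²/K.
ΔT = −F/λ = −5.6/(-2.638) = 2.1 K.

2.1 K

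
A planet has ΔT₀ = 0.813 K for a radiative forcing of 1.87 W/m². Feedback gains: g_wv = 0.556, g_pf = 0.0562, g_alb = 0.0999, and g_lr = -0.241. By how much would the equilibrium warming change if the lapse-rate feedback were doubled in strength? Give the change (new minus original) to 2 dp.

-0.48 K

Original: g = 0.4711, ΔT = 0.813/(1−0.4711) = 1.5372 K.
With doubled lapse-rate: g' = 0.2301, ΔT' = 0.813/(1−0.2301) = 1.0560 K.
Change = 1.0560 − 1.5372 = -0.48 K.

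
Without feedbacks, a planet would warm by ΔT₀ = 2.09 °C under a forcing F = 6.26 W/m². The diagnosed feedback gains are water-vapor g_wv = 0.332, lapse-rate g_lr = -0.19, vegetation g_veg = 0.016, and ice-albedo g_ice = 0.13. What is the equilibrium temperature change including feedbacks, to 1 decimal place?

Total gain g = 0.332 − 0.19 + 0.016 + 0.13 = 0.288.
Amplification A = 1/(1 − 0.288) = 1.404.
ΔT = 2.09 × 1.404 = 2.9 °C.

2.9 °C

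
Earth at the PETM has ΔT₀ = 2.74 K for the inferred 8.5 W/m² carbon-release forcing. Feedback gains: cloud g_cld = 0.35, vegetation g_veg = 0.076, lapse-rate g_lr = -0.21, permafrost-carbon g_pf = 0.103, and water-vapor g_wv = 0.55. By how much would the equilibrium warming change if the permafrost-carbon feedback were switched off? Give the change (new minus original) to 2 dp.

Original: g = 0.869, ΔT = 2.74/(1−0.869) = 20.9160 K.
Without permafrost-carbon: g' = 0.766, ΔT' = 2.74/(1−0.766) = 11.7094 K.
Change = 11.7094 − 20.9160 = -9.21 K.

-9.21 K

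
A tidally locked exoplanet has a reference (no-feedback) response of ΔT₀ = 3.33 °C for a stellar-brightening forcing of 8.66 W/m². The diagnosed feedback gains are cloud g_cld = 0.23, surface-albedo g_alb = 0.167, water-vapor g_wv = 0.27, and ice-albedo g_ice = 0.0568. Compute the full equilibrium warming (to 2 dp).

Total gain g = 0.23 + 0.167 + 0.27 + 0.0568 = 0.7238.
Amplification A = 1/(1 − 0.7238) = 3.621.
ΔT = 3.33 × 3.621 = 12.06 °C.

12.06 °C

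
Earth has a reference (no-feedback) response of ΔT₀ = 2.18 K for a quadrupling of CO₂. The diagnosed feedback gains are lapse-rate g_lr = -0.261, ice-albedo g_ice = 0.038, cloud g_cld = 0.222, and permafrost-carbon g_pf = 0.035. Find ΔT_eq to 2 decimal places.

Total gain g = -0.261 + 0.038 + 0.222 + 0.035 = 0.034.
Amplification A = 1/(1 − 0.034) = 1.035.
ΔT = 2.18 × 1.035 = 2.26 K.

2.26 K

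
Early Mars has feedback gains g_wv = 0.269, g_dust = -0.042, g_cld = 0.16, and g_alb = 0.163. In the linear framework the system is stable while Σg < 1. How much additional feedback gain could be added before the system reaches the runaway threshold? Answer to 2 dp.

0.45

Current total gain = 0.269 − 0.042 + 0.16 + 0.163 = 0.55.
Margin to runaway = 1 − 0.55 = 0.45.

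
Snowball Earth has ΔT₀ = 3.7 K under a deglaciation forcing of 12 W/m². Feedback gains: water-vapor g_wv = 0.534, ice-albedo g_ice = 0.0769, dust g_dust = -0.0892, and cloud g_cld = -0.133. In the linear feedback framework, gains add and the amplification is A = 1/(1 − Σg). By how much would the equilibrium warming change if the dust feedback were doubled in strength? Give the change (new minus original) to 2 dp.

-0.77 K

Original: g = 0.3887, ΔT = 3.7/(1−0.3887) = 6.0527 K.
With doubled dust: g' = 0.2995, ΔT' = 3.7/(1−0.2995) = 5.2819 K.
Change = 5.2819 − 6.0527 = -0.77 K.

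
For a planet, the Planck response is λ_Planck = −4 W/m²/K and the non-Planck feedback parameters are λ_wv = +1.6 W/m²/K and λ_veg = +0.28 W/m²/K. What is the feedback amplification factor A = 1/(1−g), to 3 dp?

1.887

Convert to gains: g_wv = 1.6/4 = 0.4; g_veg = 0.28/4 = 0.07.
Total gain g = 0.47.
A = 1/(1 − 0.47) = 1.887.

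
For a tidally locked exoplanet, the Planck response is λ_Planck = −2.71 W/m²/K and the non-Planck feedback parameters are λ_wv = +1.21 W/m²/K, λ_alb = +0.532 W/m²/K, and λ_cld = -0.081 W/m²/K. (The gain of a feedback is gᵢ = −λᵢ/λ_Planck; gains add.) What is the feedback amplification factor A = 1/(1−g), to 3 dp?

Convert to gains: g_wv = 1.21/2.71 = 0.4465; g_alb = 0.532/2.71 = 0.1963; g_cld = -0.081/2.71 = -0.02989.
Total gain g = 0.61291.
A = 1/(1 − 0.61291) = 2.583.

2.583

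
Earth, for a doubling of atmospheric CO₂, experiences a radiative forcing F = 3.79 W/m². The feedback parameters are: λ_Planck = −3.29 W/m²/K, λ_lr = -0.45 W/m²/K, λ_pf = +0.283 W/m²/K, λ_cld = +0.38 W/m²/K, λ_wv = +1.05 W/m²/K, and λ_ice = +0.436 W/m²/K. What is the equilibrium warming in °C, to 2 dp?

2.38 °C

Net feedback parameter λ = (−3.29) + (-0.45) + (+0.283) + (+0.38) + (+1.05) + (+0.436) = -1.591 W/m²/K.
ΔT = −F/λ = −3.79/(-1.591) = 2.38 °C.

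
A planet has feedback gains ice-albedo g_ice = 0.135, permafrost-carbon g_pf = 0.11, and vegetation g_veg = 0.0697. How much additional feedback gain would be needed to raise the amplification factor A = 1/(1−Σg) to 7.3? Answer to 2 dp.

0.55

Current total gain = 0.3147.
Target gain for A = 7.3: g* = 1 − 1/7.3 = 0.863.
Additional gain needed = 0.863 − 0.3147 = 0.55.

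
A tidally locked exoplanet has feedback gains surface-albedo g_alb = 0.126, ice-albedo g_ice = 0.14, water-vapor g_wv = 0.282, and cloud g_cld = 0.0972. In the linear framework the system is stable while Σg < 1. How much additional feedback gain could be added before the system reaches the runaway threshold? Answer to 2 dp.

0.35

Current total gain = 0.126 + 0.14 + 0.282 + 0.0972 = 0.6452.
Margin to runaway = 1 − 0.6452 = 0.35.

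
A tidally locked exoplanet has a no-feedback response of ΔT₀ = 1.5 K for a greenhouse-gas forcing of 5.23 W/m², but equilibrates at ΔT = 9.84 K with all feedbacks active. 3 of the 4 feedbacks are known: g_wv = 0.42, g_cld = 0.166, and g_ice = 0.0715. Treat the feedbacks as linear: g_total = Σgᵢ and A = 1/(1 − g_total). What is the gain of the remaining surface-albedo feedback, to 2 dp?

0.19

Amplification A = ΔT/ΔT₀ = 9.84/1.5 = 6.56.
Total gain g = 1 − 1/A = 1 − 1/6.56 = 0.8476.
Known gains sum to 0.42 + 0.166 + 0.0715 = 0.6575.
g_alb = 0.8476 − 0.6575 = 0.19.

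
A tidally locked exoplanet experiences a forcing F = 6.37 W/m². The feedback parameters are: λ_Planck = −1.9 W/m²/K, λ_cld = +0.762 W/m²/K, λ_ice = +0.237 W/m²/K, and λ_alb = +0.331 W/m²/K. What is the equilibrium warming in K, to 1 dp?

Net feedback parameter λ = (−1.9) + (+0.762) + (+0.237) + (+0.331) = -0.57 W/m²/K.
ΔT = −F/λ = −6.37/(-0.57) = 11.2 K.

11.2 K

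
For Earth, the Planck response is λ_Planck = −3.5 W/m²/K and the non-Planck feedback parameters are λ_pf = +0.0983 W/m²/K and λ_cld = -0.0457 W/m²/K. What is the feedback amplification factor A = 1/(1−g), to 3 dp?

Convert to gains: g_pf = 0.0983/3.5 = 0.02809; g_cld = -0.0457/3.5 = -0.01306.
Total gain g = 0.01503.
A = 1/(1 − 0.01503) = 1.015.

1.015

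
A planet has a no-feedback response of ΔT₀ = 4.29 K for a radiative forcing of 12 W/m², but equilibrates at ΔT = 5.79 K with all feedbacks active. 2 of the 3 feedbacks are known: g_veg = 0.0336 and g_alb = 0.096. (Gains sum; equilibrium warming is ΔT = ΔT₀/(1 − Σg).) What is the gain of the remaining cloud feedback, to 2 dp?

0.13

Amplification A = ΔT/ΔT₀ = 5.79/4.29 = 1.35.
Total gain g = 1 − 1/A = 1 − 1/1.35 = 0.2593.
Known gains sum to 0.0336 + 0.096 = 0.1296.
g_cld = 0.2593 − 0.1296 = 0.13.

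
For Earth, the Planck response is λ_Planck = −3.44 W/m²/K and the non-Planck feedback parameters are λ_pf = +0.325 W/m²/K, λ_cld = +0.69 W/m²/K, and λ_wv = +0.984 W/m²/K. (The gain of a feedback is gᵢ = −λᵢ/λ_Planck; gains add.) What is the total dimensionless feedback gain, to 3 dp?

0.581

Convert to gains: g_pf = 0.325/3.44 = 0.09448; g_cld = 0.69/3.44 = 0.2006; g_wv = 0.984/3.44 = 0.286.
Total gain g = 0.58108.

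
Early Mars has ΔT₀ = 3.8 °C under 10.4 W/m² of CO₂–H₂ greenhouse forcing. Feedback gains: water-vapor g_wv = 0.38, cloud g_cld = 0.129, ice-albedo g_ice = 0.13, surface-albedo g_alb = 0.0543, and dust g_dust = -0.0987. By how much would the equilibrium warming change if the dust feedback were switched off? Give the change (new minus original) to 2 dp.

3.02 °C

Original: g = 0.5946, ΔT = 3.8/(1−0.5946) = 9.3735 °C.
Without dust: g' = 0.6933, ΔT' = 3.8/(1−0.6933) = 12.3900 °C.
Change = 12.3900 − 9.3735 = 3.02 °C.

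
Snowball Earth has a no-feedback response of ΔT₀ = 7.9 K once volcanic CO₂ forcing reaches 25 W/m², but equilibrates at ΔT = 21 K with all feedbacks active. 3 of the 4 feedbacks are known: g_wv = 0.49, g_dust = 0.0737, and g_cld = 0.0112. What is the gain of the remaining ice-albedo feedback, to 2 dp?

0.05

Amplification A = ΔT/ΔT₀ = 21/7.9 = 2.658.
Total gain g = 1 − 1/A = 1 − 1/2.658 = 0.6238.
Known gains sum to 0.49 + 0.0737 + 0.0112 = 0.5749.
g_ice = 0.6238 − 0.5749 = 0.05.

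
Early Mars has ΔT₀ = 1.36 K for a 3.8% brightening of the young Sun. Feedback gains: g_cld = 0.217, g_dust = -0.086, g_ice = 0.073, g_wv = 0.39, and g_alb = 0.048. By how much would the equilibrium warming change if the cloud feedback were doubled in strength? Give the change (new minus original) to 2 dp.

5.85 K

Original: g = 0.642, ΔT = 1.36/(1−0.642) = 3.7989 K.
With doubled cloud: g' = 0.859, ΔT' = 1.36/(1−0.859) = 9.6454 K.
Change = 9.6454 − 3.7989 = 5.85 K.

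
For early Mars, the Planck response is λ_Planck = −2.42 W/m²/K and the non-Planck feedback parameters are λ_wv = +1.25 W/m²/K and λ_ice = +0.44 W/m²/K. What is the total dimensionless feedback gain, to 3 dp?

0.698

Convert to gains: g_wv = 1.25/2.42 = 0.5165; g_ice = 0.44/2.42 = 0.1818.
Total gain g = 0.6983.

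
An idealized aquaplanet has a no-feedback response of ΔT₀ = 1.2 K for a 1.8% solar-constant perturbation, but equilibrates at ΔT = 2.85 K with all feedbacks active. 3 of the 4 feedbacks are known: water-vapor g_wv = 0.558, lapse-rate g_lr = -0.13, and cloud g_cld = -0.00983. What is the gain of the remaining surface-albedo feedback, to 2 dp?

Amplification A = ΔT/ΔT₀ = 2.85/1.2 = 2.375.
Total gain g = 1 − 1/A = 1 − 1/2.375 = 0.5789.
Known gains sum to 0.558 − 0.13 − 0.00983 = 0.41817.
g_alb = 0.5789 − 0.41817 = 0.16.

0.16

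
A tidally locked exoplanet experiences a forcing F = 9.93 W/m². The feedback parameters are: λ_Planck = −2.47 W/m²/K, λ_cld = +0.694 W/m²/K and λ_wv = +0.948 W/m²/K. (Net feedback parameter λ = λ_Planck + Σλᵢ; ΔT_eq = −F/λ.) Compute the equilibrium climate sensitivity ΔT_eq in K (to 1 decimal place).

Net feedback parameter λ = (−2.47) + (+0.694) + (+0.948) = -0.828 W/m²/K.
ΔT = −F/λ = −9.93/(-0.828) = 12.0 K.

12.0 K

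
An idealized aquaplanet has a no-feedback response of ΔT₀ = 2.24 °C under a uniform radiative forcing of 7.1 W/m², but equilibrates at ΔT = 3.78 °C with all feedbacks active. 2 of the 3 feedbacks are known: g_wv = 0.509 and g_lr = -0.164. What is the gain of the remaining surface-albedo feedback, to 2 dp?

0.06

Amplification A = ΔT/ΔT₀ = 3.78/2.24 = 1.687.
Total gain g = 1 − 1/A = 1 − 1/1.687 = 0.4072.
Known gains sum to 0.509 − 0.164 = 0.345.
g_alb = 0.4072 − 0.345 = 0.06.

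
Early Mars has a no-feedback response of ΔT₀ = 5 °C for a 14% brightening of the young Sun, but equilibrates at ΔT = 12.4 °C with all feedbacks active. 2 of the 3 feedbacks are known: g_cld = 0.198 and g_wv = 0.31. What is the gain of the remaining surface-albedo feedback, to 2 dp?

Amplification A = ΔT/ΔT₀ = 12.4/5 = 2.48.
Total gain g = 1 − 1/A = 1 − 1/2.48 = 0.5968.
Known gains sum to 0.198 + 0.31 = 0.508.
g_alb = 0.5968 − 0.508 = 0.09.

0.09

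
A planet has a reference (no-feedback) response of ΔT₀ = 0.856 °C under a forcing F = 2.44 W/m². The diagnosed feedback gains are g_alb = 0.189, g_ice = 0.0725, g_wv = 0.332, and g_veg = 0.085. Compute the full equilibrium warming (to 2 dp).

2.66 °C

Total gain g = 0.189 + 0.0725 + 0.332 + 0.085 = 0.6785.
Amplification A = 1/(1 − 0.6785) = 3.11.
ΔT = 0.856 × 3.11 = 2.66 °C.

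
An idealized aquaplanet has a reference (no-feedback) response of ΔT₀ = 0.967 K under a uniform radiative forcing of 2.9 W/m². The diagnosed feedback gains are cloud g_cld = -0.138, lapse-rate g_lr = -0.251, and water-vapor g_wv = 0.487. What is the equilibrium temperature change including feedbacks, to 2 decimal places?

1.07 K

Total gain g = -0.138 − 0.251 + 0.487 = 0.098.
Amplification A = 1/(1 − 0.098) = 1.109.
ΔT = 0.967 × 1.109 = 1.07 K.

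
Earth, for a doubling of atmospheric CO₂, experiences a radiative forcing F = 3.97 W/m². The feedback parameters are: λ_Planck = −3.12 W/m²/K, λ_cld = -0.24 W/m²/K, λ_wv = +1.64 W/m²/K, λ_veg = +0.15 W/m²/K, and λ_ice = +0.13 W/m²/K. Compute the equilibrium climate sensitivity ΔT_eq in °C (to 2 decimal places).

Net feedback parameter λ = (−3.12) + (-0.24) + (+1.64) + (+0.15) + (+0.13) = -1.44 W/m²/K.
ΔT = −F/λ = −3.97/(-1.44) = 2.76 °C.

2.76 °C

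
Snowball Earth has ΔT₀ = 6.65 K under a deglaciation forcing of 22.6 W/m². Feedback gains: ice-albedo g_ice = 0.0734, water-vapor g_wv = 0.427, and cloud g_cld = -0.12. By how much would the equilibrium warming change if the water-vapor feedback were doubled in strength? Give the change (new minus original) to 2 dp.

23.79 K

Original: g = 0.3804, ΔT = 6.65/(1−0.3804) = 10.7327 K.
With doubled water-vapor: g' = 0.8074, ΔT' = 6.65/(1−0.8074) = 34.5275 K.
Change = 34.5275 − 10.7327 = 23.79 K.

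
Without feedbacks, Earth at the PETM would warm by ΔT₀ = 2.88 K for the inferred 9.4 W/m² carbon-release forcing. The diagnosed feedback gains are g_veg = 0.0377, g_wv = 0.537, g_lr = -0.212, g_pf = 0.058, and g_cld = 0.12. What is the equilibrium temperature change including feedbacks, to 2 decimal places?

Total gain g = 0.0377 + 0.537 − 0.212 + 0.058 + 0.12 = 0.5407.
Amplification A = 1/(1 − 0.5407) = 2.177.
ΔT = 2.88 × 2.177 = 6.27 K.

6.27 K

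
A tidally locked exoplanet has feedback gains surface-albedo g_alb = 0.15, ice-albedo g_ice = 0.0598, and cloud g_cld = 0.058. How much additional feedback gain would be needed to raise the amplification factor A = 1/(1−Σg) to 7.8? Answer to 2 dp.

Current total gain = 0.2678.
Target gain for A = 7.8: g* = 1 − 1/7.8 = 0.8718.
Additional gain needed = 0.8718 − 0.2678 = 0.60.

0.60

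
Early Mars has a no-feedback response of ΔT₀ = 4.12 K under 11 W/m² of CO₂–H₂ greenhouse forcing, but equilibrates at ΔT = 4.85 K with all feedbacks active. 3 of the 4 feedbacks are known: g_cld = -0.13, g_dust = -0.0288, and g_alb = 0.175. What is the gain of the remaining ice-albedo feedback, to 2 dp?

0.13

Amplification A = ΔT/ΔT₀ = 4.85/4.12 = 1.177.
Total gain g = 1 − 1/A = 1 − 1/1.177 = 0.1504.
Known gains sum to -0.13 − 0.0288 + 0.175 = 0.0162.
g_ice = 0.1504 − 0.0162 = 0.13.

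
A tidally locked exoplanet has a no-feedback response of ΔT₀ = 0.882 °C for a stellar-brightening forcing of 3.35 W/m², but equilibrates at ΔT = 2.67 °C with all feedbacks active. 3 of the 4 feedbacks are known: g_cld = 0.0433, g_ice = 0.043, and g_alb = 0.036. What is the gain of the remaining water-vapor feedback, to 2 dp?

0.55

Amplification A = ΔT/ΔT₀ = 2.67/0.882 = 3.027.
Total gain g = 1 − 1/A = 1 − 1/3.027 = 0.6696.
Known gains sum to 0.0433 + 0.043 + 0.036 = 0.1223.
g_wv = 0.6696 − 0.1223 = 0.55.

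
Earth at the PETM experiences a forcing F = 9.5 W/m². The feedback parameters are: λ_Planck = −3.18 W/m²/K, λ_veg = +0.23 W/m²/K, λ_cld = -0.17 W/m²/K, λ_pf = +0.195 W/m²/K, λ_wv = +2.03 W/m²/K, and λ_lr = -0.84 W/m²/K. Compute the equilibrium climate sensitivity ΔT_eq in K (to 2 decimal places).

Net feedback parameter λ = (−3.18) + (+0.23) + (-0.17) + (+0.195) + (+2.03) + (-0.84) = -1.735 W/m²/K.
ΔT = −F/λ = −9.5/(-1.735) = 5.48 K.

5.48 K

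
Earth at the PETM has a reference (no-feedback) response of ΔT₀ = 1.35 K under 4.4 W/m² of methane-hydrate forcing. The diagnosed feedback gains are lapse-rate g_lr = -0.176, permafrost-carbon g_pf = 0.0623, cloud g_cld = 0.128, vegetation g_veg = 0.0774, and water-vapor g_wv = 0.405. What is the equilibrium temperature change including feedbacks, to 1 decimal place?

2.7 K

Total gain g = -0.176 + 0.0623 + 0.128 + 0.0774 + 0.405 = 0.4967.
Amplification A = 1/(1 − 0.4967) = 1.987.
ΔT = 1.35 × 1.987 = 2.7 K.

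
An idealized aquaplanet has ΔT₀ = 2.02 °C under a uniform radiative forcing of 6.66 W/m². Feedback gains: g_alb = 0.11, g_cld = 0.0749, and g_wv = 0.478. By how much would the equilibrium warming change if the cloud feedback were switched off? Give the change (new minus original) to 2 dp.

Original: g = 0.6629, ΔT = 2.02/(1−0.6629) = 5.9923 °C.
Without cloud: g' = 0.588, ΔT' = 2.02/(1−0.588) = 4.9029 °C.
Change = 4.9029 − 5.9923 = -1.09 °C.

-1.09 °C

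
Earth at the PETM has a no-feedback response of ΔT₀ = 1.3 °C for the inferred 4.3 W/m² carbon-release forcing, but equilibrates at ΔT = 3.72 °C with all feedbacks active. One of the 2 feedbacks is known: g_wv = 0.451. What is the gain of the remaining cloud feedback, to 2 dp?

0.20

Amplification A = ΔT/ΔT₀ = 3.72/1.3 = 2.862.
Total gain g = 1 − 1/A = 1 − 1/2.862 = 0.6506.
The known gain is 0.451.
g_cld = 0.6506 − 0.451 = 0.20.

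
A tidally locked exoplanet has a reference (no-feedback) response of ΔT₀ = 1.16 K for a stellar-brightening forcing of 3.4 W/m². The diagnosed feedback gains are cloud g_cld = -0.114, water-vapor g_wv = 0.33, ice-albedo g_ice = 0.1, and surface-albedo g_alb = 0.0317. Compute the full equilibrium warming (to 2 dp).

1.78 K

Total gain g = -0.114 + 0.33 + 0.1 + 0.0317 = 0.3477.
Amplification A = 1/(1 − 0.3477) = 1.533.
ΔT = 1.16 × 1.533 = 1.78 K.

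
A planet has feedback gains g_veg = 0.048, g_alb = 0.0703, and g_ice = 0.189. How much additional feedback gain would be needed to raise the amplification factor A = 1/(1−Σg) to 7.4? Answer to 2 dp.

0.56

Current total gain = 0.3073.
Target gain for A = 7.4: g* = 1 − 1/7.4 = 0.8649.
Additional gain needed = 0.8649 − 0.3073 = 0.56.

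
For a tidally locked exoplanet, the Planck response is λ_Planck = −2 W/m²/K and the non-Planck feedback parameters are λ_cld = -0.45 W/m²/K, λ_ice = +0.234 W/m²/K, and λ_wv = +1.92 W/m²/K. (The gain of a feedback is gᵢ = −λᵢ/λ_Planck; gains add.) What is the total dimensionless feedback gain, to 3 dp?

Convert to gains: g_cld = -0.45/2 = -0.225; g_ice = 0.234/2 = 0.117; g_wv = 1.92/2 = 0.96.
Total gain g = 0.852.

0.852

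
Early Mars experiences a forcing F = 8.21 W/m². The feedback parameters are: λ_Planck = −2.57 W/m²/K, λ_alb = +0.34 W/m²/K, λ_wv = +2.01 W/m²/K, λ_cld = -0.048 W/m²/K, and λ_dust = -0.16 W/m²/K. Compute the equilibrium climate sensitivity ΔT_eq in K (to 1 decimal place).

Net feedback parameter λ = (−2.57) + (+0.34) + (+2.01) + (-0.048) + (-0.16) = -0.428 W/m²/K.
ΔT = −F/λ = −8.21/(-0.428) = 19.2 K.

19.2 K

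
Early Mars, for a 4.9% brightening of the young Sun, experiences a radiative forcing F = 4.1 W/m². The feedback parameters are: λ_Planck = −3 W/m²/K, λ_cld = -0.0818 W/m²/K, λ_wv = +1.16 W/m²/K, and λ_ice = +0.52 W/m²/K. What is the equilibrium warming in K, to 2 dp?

2.92 K

Net feedback parameter λ = (−3) + (-0.0818) + (+1.16) + (+0.52) = -1.4018 W/m²/K.
ΔT = −F/λ = −4.1/(-1.4018) = 2.92 K.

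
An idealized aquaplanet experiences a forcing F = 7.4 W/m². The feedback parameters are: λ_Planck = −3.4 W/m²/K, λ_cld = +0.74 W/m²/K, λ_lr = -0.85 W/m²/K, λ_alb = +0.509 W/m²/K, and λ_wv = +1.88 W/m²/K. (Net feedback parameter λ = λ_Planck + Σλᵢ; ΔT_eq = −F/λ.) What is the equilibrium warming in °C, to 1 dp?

6.6 °C

Net feedback parameter λ = (−3.4) + (+0.74) + (-0.85) + (+0.509) + (+1.88) = -1.121 W/m²/K.
ΔT = −F/λ = −7.4/(-1.121) = 6.6 °C.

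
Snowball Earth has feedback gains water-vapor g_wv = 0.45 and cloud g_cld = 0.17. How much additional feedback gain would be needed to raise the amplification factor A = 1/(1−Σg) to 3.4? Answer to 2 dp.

Current total gain = 0.62.
Target gain for A = 3.4: g* = 1 − 1/3.4 = 0.7059.
Additional gain needed = 0.7059 − 0.62 = 0.09.

0.09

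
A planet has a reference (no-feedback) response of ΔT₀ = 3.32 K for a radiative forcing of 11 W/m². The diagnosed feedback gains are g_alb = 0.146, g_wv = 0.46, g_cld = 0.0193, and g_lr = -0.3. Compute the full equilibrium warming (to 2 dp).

4.92 K

Total gain g = 0.146 + 0.46 + 0.0193 − 0.3 = 0.3253.
Amplification A = 1/(1 − 0.3253) = 1.482.
ΔT = 3.32 × 1.482 = 4.92 K.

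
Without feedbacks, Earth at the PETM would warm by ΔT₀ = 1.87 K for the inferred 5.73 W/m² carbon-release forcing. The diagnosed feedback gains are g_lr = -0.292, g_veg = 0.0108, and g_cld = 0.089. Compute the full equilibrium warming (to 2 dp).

Total gain g = -0.292 + 0.0108 + 0.089 = -0.1922.
Amplification A = 1/(1 + 0.1922) = 0.8388.
ΔT = 1.87 × 0.8388 = 1.57 K.

1.57 K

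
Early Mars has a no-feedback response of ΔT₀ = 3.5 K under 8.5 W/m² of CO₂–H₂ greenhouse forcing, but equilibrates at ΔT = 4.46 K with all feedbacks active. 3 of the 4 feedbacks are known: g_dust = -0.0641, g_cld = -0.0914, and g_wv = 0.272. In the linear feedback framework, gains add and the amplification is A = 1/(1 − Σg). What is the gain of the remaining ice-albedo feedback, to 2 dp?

Amplification A = ΔT/ΔT₀ = 4.46/3.5 = 1.274.
Total gain g = 1 − 1/A = 1 − 1/1.274 = 0.2151.
Known gains sum to -0.0641 − 0.0914 + 0.272 = 0.1165.
g_ice = 0.2151 − 0.1165 = 0.10.

0.10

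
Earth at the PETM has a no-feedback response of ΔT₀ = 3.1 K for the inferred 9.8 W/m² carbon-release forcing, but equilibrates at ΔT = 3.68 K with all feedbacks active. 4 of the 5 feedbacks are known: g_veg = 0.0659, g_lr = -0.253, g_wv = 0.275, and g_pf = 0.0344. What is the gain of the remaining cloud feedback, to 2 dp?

Amplification A = ΔT/ΔT₀ = 3.68/3.1 = 1.187.
Total gain g = 1 − 1/A = 1 − 1/1.187 = 0.1575.
Known gains sum to 0.0659 − 0.253 + 0.275 + 0.0344 = 0.1223.
g_cld = 0.1575 − 0.1223 = 0.04.

0.04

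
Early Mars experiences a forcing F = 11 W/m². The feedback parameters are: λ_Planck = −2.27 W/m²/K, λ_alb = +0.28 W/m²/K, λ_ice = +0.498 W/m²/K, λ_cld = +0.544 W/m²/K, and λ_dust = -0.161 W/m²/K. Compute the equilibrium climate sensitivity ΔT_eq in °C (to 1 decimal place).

Net feedback parameter λ = (−2.27) + (+0.28) + (+0.498) + (+0.544) + (-0.161) = -1.109 W/m²/K.
ΔT = −F/λ = −11/(-1.109) = 9.9 °C.

9.9 °C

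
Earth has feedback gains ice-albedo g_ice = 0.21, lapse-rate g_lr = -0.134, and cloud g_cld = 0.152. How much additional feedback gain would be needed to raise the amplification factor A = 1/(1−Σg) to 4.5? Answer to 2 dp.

Current total gain = 0.228.
Target gain for A = 4.5: g* = 1 − 1/4.5 = 0.7778.
Additional gain needed = 0.7778 − 0.228 = 0.55.

0.55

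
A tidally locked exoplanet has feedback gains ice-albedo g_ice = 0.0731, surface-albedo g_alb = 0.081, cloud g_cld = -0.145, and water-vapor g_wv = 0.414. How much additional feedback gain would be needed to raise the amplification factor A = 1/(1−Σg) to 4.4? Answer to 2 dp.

Current total gain = 0.4231.
Target gain for A = 4.4: g* = 1 − 1/4.4 = 0.7727.
Additional gain needed = 0.7727 − 0.4231 = 0.35.

0.35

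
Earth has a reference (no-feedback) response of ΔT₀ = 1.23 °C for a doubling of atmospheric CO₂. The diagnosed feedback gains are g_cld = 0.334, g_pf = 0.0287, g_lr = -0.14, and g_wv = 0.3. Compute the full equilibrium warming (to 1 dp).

Total gain g = 0.334 + 0.0287 − 0.14 + 0.3 = 0.5227.
Amplification A = 1/(1 − 0.5227) = 2.095.
ΔT = 1.23 × 2.095 = 2.6 °C.

2.6 °C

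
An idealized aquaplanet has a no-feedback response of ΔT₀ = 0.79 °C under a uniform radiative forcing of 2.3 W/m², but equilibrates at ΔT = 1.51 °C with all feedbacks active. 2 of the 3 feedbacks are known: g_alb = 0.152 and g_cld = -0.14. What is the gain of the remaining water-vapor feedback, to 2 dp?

Amplification A = ΔT/ΔT₀ = 1.51/0.79 = 1.911.
Total gain g = 1 − 1/A = 1 − 1/1.911 = 0.4767.
Known gains sum to 0.152 − 0.14 = 0.012.
g_wv = 0.4767 − 0.012 = 0.46.

0.46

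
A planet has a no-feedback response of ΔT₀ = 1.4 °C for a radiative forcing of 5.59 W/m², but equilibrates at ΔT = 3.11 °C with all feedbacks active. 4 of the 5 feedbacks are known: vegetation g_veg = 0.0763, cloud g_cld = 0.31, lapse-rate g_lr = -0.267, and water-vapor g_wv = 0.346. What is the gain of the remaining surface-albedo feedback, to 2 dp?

0.08

Amplification A = ΔT/ΔT₀ = 3.11/1.4 = 2.221.
Total gain g = 1 − 1/A = 1 − 1/2.221 = 0.5498.
Known gains sum to 0.0763 + 0.31 − 0.267 + 0.346 = 0.4653.
g_alb = 0.5498 − 0.4653 = 0.08.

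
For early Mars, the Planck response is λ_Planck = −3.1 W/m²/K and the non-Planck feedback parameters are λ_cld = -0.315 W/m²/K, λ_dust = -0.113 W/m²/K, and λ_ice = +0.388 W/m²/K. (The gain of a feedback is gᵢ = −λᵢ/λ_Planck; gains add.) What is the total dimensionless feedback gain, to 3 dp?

-0.013

Convert to gains: g_cld = -0.315/3.1 = -0.1016; g_dust = -0.113/3.1 = -0.03645; g_ice = 0.388/3.1 = 0.1252.
Total gain g = -0.01285.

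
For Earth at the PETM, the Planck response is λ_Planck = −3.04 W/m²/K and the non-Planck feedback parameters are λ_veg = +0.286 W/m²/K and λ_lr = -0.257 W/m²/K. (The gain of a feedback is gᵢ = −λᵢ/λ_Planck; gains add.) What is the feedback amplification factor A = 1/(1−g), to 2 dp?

Convert to gains: g_veg = 0.286/3.04 = 0.09408; g_lr = -0.257/3.04 = -0.08454.
Total gain g = 0.00954.
A = 1/(1 − 0.00954) = 1.01.

1.01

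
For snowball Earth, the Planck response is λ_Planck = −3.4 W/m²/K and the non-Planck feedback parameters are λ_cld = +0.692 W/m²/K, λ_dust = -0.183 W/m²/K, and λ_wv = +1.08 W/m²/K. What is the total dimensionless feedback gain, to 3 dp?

Convert to gains: g_cld = 0.692/3.4 = 0.2035; g_dust = -0.183/3.4 = -0.05382; g_wv = 1.08/3.4 = 0.3176.
Total gain g = 0.46728.

0.467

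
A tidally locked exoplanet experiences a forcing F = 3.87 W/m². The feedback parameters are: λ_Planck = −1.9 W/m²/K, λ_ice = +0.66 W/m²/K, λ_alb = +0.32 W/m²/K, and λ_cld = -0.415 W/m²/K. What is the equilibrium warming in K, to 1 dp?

2.9 K

Net feedback parameter λ = (−1.9) + (+0.66) + (+0.32) + (-0.415) = -1.335 W/m²/K.
ΔT = −F/λ = −3.87/(-1.335) = 2.9 K.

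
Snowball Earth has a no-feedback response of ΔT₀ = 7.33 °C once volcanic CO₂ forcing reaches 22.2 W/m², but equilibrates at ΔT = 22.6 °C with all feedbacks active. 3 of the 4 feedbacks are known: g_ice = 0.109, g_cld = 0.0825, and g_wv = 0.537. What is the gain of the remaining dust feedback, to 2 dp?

-0.05

Amplification A = ΔT/ΔT₀ = 22.6/7.33 = 3.083.
Total gain g = 1 − 1/A = 1 − 1/3.083 = 0.6756.
Known gains sum to 0.109 + 0.0825 + 0.537 = 0.7285.
g_dust = 0.6756 − 0.7285 = -0.05.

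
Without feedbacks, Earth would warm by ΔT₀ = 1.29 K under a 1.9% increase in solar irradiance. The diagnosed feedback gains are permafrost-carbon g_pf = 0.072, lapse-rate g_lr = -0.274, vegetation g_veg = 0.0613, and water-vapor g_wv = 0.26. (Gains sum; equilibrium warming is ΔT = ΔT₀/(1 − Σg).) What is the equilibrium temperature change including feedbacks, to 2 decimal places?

Total gain g = 0.072 − 0.274 + 0.0613 + 0.26 = 0.1193.
Amplification A = 1/(1 − 0.1193) = 1.135.
ΔT = 1.29 × 1.135 = 1.46 K.

1.46 K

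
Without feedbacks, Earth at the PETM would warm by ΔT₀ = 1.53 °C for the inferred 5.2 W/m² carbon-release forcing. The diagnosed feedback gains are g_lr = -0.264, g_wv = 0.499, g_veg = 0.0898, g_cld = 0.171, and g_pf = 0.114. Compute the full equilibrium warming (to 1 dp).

3.9 °C

Total gain g = -0.264 + 0.499 + 0.0898 + 0.171 + 0.114 = 0.6098.
Amplification A = 1/(1 − 0.6098) = 2.563.
ΔT = 1.53 × 2.563 = 3.9 °C.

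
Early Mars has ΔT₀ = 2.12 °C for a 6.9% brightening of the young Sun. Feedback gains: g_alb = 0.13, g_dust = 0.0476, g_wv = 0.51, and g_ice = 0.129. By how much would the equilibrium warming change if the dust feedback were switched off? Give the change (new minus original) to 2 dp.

Original: g = 0.8166, ΔT = 2.12/(1−0.8166) = 11.5594 °C.
Without dust: g' = 0.769, ΔT' = 2.12/(1−0.769) = 9.1775 °C.
Change = 9.1775 − 11.5594 = -2.38 °C.

-2.38 °C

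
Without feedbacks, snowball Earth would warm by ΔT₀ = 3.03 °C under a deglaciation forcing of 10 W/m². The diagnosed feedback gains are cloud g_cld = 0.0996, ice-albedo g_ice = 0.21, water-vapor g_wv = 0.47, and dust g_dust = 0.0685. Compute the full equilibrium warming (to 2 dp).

Total gain g = 0.0996 + 0.21 + 0.47 + 0.0685 = 0.8481.
Amplification A = 1/(1 − 0.8481) = 6.583.
ΔT = 3.03 × 6.583 = 19.95 °C.

19.95 °C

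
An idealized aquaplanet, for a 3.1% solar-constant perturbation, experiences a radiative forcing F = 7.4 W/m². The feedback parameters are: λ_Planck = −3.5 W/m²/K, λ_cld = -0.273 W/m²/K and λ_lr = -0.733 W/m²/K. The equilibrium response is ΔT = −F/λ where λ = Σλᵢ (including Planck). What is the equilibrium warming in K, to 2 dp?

Net feedback parameter λ = (−3.5) + (-0.273) + (-0.733) = -4.506 W/m²/K.
ΔT = −F/λ = −7.4/(-4.506) = 1.64 K.

1.64 K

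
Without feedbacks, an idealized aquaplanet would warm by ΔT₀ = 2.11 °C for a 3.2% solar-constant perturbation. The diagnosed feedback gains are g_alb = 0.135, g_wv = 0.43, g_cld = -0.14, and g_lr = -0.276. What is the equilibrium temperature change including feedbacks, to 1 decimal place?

2.5 °C

Total gain g = 0.135 + 0.43 − 0.14 − 0.276 = 0.149.
Amplification A = 1/(1 − 0.149) = 1.175.
ΔT = 2.11 × 1.175 = 2.5 °C.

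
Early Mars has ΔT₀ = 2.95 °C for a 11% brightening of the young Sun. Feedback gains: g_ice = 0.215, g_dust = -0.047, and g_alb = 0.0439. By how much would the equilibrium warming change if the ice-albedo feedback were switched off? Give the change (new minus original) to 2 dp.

Original: g = 0.2119, ΔT = 2.95/(1−0.2119) = 3.7432 °C.
Without ice-albedo: g' = -0.0031, ΔT' = 2.95/(1+0.0031) = 2.9409 °C.
Change = 2.9409 − 3.7432 = -0.80 °C.

-0.80 °C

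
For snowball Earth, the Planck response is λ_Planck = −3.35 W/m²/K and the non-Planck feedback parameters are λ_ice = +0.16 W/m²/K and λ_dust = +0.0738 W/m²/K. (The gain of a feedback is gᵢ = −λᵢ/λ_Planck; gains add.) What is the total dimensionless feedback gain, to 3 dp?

Convert to gains: g_ice = 0.16/3.35 = 0.04776; g_dust = 0.0738/3.35 = 0.02203.
Total gain g = 0.06979.

0.070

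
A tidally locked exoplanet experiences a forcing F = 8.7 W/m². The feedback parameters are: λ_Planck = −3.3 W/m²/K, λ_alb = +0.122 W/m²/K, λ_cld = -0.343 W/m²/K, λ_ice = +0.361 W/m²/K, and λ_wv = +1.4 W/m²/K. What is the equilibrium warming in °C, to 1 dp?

Net feedback parameter λ = (−3.3) + (+0.122) + (-0.343) + (+0.361) + (+1.4) = -1.76 W/m²/K.
ΔT = −F/λ = −8.7/(-1.76) = 4.9 °C.

4.9 °C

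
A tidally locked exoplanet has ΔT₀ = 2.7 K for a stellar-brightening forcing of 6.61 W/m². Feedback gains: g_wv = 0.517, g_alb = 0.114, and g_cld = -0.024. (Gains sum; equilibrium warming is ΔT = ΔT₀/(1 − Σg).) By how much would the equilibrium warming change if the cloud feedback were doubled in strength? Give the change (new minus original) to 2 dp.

Original: g = 0.607, ΔT = 2.7/(1−0.607) = 6.8702 K.
With doubled cloud: g' = 0.583, ΔT' = 2.7/(1−0.583) = 6.4748 K.
Change = 6.4748 − 6.8702 = -0.40 K.

-0.40 K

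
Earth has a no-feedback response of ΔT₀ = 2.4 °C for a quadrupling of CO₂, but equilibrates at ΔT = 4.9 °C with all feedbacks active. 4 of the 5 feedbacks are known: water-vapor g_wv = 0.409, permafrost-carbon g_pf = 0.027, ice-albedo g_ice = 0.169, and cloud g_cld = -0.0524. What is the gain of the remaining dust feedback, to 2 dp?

Amplification A = ΔT/ΔT₀ = 4.9/2.4 = 2.042.
Total gain g = 1 − 1/A = 1 − 1/2.042 = 0.5103.
Known gains sum to 0.409 + 0.027 + 0.169 − 0.0524 = 0.5526.
g_dust = 0.5103 − 0.5526 = -0.04.

-0.04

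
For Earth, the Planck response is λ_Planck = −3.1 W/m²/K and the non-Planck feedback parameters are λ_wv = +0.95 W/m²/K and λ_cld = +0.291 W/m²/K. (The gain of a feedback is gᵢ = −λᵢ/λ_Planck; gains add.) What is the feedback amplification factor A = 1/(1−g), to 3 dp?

1.668

Convert to gains: g_wv = 0.95/3.1 = 0.3065; g_cld = 0.291/3.1 = 0.09387.
Total gain g = 0.40037.
A = 1/(1 − 0.40037) = 1.668.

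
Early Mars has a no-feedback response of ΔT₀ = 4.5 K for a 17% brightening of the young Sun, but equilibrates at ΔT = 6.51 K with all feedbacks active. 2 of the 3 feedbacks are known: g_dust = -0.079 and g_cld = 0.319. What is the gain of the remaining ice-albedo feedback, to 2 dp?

Amplification A = ΔT/ΔT₀ = 6.51/4.5 = 1.447.
Total gain g = 1 − 1/A = 1 − 1/1.447 = 0.3089.
Known gains sum to -0.079 + 0.319 = 0.24.
g_ice = 0.3089 − 0.24 = 0.07.

0.07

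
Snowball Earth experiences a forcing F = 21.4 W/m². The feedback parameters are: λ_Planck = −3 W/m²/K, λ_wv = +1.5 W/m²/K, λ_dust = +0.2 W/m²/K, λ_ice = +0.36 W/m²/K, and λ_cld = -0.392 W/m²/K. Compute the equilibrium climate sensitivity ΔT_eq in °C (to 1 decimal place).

16.1 °C

Net feedback parameter λ = (−3) + (+1.5) + (+0.2) + (+0.36) + (-0.392) = -1.332 W/m²/K.
ΔT = −F/λ = −21.4/(-1.332) = 16.1 °C.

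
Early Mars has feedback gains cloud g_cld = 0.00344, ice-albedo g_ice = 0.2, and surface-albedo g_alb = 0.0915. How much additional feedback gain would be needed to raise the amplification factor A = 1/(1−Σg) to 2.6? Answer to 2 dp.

0.32

Current total gain = 0.29494.
Target gain for A = 2.6: g* = 1 − 1/2.6 = 0.6154.
Additional gain needed = 0.6154 − 0.29494 = 0.32.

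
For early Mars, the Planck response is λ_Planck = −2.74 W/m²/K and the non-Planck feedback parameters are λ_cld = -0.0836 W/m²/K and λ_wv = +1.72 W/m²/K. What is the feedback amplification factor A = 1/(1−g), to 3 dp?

2.483

Convert to gains: g_cld = -0.0836/2.74 = -0.03051; g_wv = 1.72/2.74 = 0.6277.
Total gain g = 0.59719.
A = 1/(1 − 0.59719) = 2.483.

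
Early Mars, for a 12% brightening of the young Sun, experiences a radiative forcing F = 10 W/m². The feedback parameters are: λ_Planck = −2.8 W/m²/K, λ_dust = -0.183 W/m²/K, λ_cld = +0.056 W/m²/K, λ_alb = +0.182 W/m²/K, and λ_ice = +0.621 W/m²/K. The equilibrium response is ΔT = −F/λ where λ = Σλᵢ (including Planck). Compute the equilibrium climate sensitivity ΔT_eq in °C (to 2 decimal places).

Net feedback parameter λ = (−2.8) + (-0.183) + (+0.056) + (+0.182) + (+0.621) = -2.124 W/m²/K.
ΔT = −F/λ = −10/(-2.124) = 4.71 °C.

4.71 °C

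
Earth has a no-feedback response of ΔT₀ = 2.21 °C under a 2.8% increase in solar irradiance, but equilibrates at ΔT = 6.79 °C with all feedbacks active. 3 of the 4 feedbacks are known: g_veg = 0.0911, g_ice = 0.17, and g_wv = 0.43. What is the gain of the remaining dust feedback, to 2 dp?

-0.02

Amplification A = ΔT/ΔT₀ = 6.79/2.21 = 3.072.
Total gain g = 1 − 1/A = 1 − 1/3.072 = 0.6745.
Known gains sum to 0.0911 + 0.17 + 0.43 = 0.6911.
g_dust = 0.6745 − 0.6911 = -0.02.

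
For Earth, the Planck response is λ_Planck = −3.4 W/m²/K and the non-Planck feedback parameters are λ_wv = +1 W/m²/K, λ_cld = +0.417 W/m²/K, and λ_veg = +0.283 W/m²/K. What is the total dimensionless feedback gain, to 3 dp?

0.500

Convert to gains: g_wv = 1/3.4 = 0.2941; g_cld = 0.417/3.4 = 0.1226; g_veg = 0.283/3.4 = 0.08324.
Total gain g = 0.49994.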